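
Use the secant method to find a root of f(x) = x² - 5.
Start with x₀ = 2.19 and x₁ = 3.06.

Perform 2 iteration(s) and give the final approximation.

f(x) = x² - 5
x₀ = 2.19, x₁ = 3.06

Secant formula: x_{n+1} = x_n - f(x_n)(x_n - x_{n-1})/(f(x_n) - f(x_{n-1}))

Iteration 1:
  f(2.190000) = -0.203900
  f(3.060000) = 4.363600
  x_2 = 3.060000 - 4.363600×(3.060000 - 2.190000)/(4.363600 - (-0.203900))
       = 2.228838
Iteration 2:
  f(3.060000) = 4.363600
  f(2.228838) = -0.032281
  x_3 = 2.228838 - (-0.032281)×(2.228838 - 3.060000)/(-0.032281 - 4.363600)
       = 2.234942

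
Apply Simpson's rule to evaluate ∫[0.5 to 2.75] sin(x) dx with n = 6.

f(x) = sin(x)
a = 0.5, b = 2.75, n = 6
h = (b - a)/n = 0.375000

Simpson's rule: (h/3)[f(x₀) + 4f(x₁) + 2f(x₂) + ... + f(xₙ)]

x_0 = 0.5000, f(x_0) = 0.479426, coefficient = 1
x_1 = 0.8750, f(x_1) = 0.767544, coefficient = 4
x_2 = 1.2500, f(x_2) = 0.948985, coefficient = 2
x_3 = 1.6250, f(x_3) = 0.998531, coefficient = 4
x_4 = 2.0000, f(x_4) = 0.909297, coefficient = 2
x_5 = 2.3750, f(x_5) = 0.693685, coefficient = 4
x_6 = 2.7500, f(x_6) = 0.381661, coefficient = 1

I ≈ (0.375000/3) × 14.416690 = 1.802086
Exact value: 1.801885
Error: 0.000201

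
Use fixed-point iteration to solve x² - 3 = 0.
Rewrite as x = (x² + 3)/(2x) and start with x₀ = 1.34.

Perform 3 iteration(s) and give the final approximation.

Equation: x² - 3 = 0
Fixed-point form: x = (x² + 3)/(2x)
x₀ = 1.34

x_1 = g(1.340000) = 1.789403
x_2 = g(1.789403) = 1.732970
x_3 = g(1.732970) = 1.732051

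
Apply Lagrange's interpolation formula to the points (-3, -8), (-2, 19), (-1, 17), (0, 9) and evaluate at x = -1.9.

Lagrange interpolation formula:
P(x) = Σ yᵢ × Lᵢ(x)
where Lᵢ(x) = Π_{j≠i} (x - xⱼ)/(xᵢ - xⱼ)

L_0(-1.9) = (-1.9 - (-2))/(-3 - (-2)) × (-1.9 - (-1))/(-3 - (-1)) × (-1.9 - 0)/(-3 - 0) = -0.028500
L_1(-1.9) = (-1.9 - (-3))/(-2 - (-3)) × (-1.9 - (-1))/(-2 - (-1)) × (-1.9 - 0)/(-2 - 0) = 0.940500
L_2(-1.9) = (-1.9 - (-3))/(-1 - (-3)) × (-1.9 - (-2))/(-1 - (-2)) × (-1.9 - 0)/(-1 - 0) = 0.104500
L_3(-1.9) = (-1.9 - (-3))/(0 - (-3)) × (-1.9 - (-2))/(0 - (-2)) × (-1.9 - (-1))/(0 - (-1)) = -0.016500

P(-1.9) = (-8)×L_0(-1.9) + 19×L_1(-1.9) + 17×L_2(-1.9) + 9×L_3(-1.9)
P(-1.9) = 19.725500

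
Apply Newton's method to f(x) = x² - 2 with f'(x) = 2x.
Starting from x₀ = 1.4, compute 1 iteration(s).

f(x) = x² - 2
f'(x) = 2x
x₀ = 1.4

Newton-Raphson formula: x_{n+1} = x_n - f(x_n)/f'(x_n)

Iteration 1:
  f(1.400000) = -0.040000
  f'(1.400000) = 2.800000
  x_1 = 1.400000 - (-0.040000)/2.800000 = 1.414286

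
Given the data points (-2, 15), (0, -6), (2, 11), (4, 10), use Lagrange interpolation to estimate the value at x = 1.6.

Lagrange interpolation formula:
P(x) = Σ yᵢ × Lᵢ(x)
where Lᵢ(x) = Π_{j≠i} (x - xⱼ)/(xᵢ - xⱼ)

L_0(1.6) = (1.6 - 0)/(-2 - 0) × (1.6 - 2)/(-2 - 2) × (1.6 - 4)/(-2 - 4) = -0.032000
L_1(1.6) = (1.6 - (-2))/(0 - (-2)) × (1.6 - 2)/(0 - 2) × (1.6 - 4)/(0 - 4) = 0.216000
L_2(1.6) = (1.6 - (-2))/(2 - (-2)) × (1.6 - 0)/(2 - 0) × (1.6 - 4)/(2 - 4) = 0.864000
L_3(1.6) = (1.6 - (-2))/(4 - (-2)) × (1.6 - 0)/(4 - 0) × (1.6 - 2)/(4 - 2) = -0.048000

P(1.6) = 15×L_0(1.6) + (-6)×L_1(1.6) + 11×L_2(1.6) + 10×L_3(1.6)
P(1.6) = 7.248000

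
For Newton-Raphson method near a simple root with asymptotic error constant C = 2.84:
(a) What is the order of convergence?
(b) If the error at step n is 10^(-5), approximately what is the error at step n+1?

(a) Newton-Raphson has quadratic (order 2) convergence near simple roots.
    This means |e_{n+1}| ≈ C|e_n|².

(b) With |e_n| = 10^(-5) and C = 2.84:
    |e_{n+1}| ≈ 2.84 × (10^(-5))² = 2.84 × 10^(-10)

(a) 2 (quadratic); (b) |e_{n+1}| ≈ 2.840e-10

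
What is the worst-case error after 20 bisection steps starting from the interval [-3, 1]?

Bisection error bound: |error| ≤ (b-a)/2^n
|error| ≤ (1 - (-3))/2^20 = 4/2^20
|error| ≤ 0.0000038147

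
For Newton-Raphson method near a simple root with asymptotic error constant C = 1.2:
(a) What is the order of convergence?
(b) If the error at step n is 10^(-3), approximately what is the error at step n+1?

(a) Newton-Raphson has quadratic (order 2) convergence near simple roots.
    This means |e_{n+1}| ≈ C|e_n|².

(b) With |e_n| = 10^(-3) and C = 1.2:
    |e_{n+1}| ≈ 1.2 × (10^(-3))² = 1.2 × 10^(-6)

(a) 2 (quadratic); (b) |e_{n+1}| ≈ 1.200e-06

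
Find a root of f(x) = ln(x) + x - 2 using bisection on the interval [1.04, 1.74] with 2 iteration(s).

f(x) = ln(x) + x - 2
Initial interval: [1.04, 1.74]

Iteration 1:
  c_1 = (1.040000 + 1.740000)/2 = 1.390000
  f(c_1) = f(1.390000) = -0.280696
  f(a) × f(c) ≥ 0, new interval: [1.390000, 1.740000]
Iteration 2:
  c_2 = (1.390000 + 1.740000)/2 = 1.565000
  f(c_2) = f(1.565000) = 0.012886
  f(a) × f(c) < 0, new interval: [1.390000, 1.565000]

After 2 iteration(s), the approximation is c_2 = 1.565000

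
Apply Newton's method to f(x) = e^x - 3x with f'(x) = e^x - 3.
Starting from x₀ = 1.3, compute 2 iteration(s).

f(x) = e^x - 3x
f'(x) = e^x - 3
x₀ = 1.3

Newton-Raphson formula: x_{n+1} = x_n - f(x_n)/f'(x_n)

Iteration 1:
  f(1.300000) = -0.230703
  f'(1.300000) = 0.669297
  x_1 = 1.300000 - (-0.230703)/0.669297 = 1.644695
Iteration 2:
  f(1.644695) = 0.245345
  f'(1.644695) = 2.179431
  x_2 = 1.644695 - 0.245345/2.179431 = 1.532122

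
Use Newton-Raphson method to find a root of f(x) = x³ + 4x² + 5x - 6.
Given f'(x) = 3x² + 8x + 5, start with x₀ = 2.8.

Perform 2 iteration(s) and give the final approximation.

f(x) = x³ + 4x² + 5x - 6
f'(x) = 3x² + 8x + 5
x₀ = 2.8

Newton-Raphson formula: x_{n+1} = x_n - f(x_n)/f'(x_n)

Iteration 1:
  f(2.800000) = 61.312000
  f'(2.800000) = 50.920000
  x_1 = 2.800000 - 61.312000/50.920000 = 1.595915
Iteration 2:
  f(1.595915) = 16.232065
  f'(1.595915) = 25.408157
  x_2 = 1.595915 - 16.232065/25.408157 = 0.957063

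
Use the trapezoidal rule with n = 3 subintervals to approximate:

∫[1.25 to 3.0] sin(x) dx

f(x) = sin(x)
a = 1.25, b = 3.0, n = 3
h = (b - a)/n = 0.583333

Trapezoidal rule: (h/2)[f(x₀) + 2f(x₁) + 2f(x₂) + ... + f(xₙ)]

x_0 = 1.2500, f(x_0) = 0.948985, coefficient = 1
x_1 = 1.8333, f(x_1) = 0.965735, coefficient = 2
x_2 = 2.4167, f(x_2) = 0.663080, coefficient = 2
x_3 = 3.0000, f(x_3) = 0.141120, coefficient = 1

I ≈ (0.583333/2) × 4.347734 = 1.268089
Exact value: 1.305315
Error: 0.037226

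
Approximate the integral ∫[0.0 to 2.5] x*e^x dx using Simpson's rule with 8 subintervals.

f(x) = x*e^x
a = 0.0, b = 2.5, n = 8
h = (b - a)/n = 0.312500

Simpson's rule: (h/3)[f(x₀) + 4f(x₁) + 2f(x₂) + ... + f(xₙ)]

x_0 = 0.0000, f(x_0) = 0.000000, coefficient = 1
x_1 = 0.3125, f(x_1) = 0.427137, coefficient = 4
x_2 = 0.6250, f(x_2) = 1.167654, coefficient = 2
x_3 = 0.9375, f(x_3) = 2.393990, coefficient = 4
x_4 = 1.2500, f(x_4) = 4.362929, coefficient = 2
x_5 = 1.5625, f(x_5) = 7.454271, coefficient = 4
x_6 = 1.8750, f(x_6) = 12.226536, coefficient = 2
x_7 = 2.1875, f(x_7) = 19.496975, coefficient = 4
x_8 = 2.5000, f(x_8) = 30.456235, coefficient = 1

I ≈ (0.312500/3) × 185.059963 = 19.277079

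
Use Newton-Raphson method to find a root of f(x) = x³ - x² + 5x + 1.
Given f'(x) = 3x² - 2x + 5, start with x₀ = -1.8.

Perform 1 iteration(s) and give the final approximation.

f(x) = x³ - x² + 5x + 1
f'(x) = 3x² - 2x + 5
x₀ = -1.8

Newton-Raphson formula: x_{n+1} = x_n - f(x_n)/f'(x_n)

Iteration 1:
  f(-1.800000) = -17.072000
  f'(-1.800000) = 18.320000
  x_1 = -1.800000 - (-17.072000)/18.320000 = -0.868122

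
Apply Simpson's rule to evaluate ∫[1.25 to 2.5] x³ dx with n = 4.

f(x) = x³
a = 1.25, b = 2.5, n = 4
h = (b - a)/n = 0.312500

Simpson's rule: (h/3)[f(x₀) + 4f(x₁) + 2f(x₂) + ... + f(xₙ)]

x_0 = 1.2500, f(x_0) = 1.953125, coefficient = 1
x_1 = 1.5625, f(x_1) = 3.814697, coefficient = 4
x_2 = 1.8750, f(x_2) = 6.591797, coefficient = 2
x_3 = 2.1875, f(x_3) = 10.467529, coefficient = 4
x_4 = 2.5000, f(x_4) = 15.625000, coefficient = 1

I ≈ (0.312500/3) × 87.890625 = 9.155273
Exact value: 9.155273
Error: 0.000000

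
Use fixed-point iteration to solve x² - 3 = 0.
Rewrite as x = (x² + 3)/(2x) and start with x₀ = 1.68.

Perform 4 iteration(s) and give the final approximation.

Equation: x² - 3 = 0
Fixed-point form: x = (x² + 3)/(2x)
x₀ = 1.68

x_1 = g(1.680000) = 1.732857
x_2 = g(1.732857) = 1.732051
x_3 = g(1.732051) = 1.732051
x_4 = g(1.732051) = 1.732051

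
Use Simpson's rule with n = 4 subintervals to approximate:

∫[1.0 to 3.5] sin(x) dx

f(x) = sin(x)
a = 1.0, b = 3.5, n = 4
h = (b - a)/n = 0.625000

Simpson's rule: (h/3)[f(x₀) + 4f(x₁) + 2f(x₂) + ... + f(xₙ)]

x_0 = 1.0000, f(x_0) = 0.841471, coefficient = 1
x_1 = 1.6250, f(x_1) = 0.998531, coefficient = 4
x_2 = 2.2500, f(x_2) = 0.778073, coefficient = 2
x_3 = 2.8750, f(x_3) = 0.263446, coefficient = 4
x_4 = 3.5000, f(x_4) = -0.350783, coefficient = 1

I ≈ (0.625000/3) × 7.094743 = 1.478072
Exact value: 1.476759
Error: 0.001313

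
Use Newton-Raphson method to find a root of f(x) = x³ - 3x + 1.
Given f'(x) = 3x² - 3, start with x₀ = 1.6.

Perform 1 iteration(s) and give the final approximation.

f(x) = x³ - 3x + 1
f'(x) = 3x² - 3
x₀ = 1.6

Newton-Raphson formula: x_{n+1} = x_n - f(x_n)/f'(x_n)

Iteration 1:
  f(1.600000) = 0.296000
  f'(1.600000) = 4.680000
  x_1 = 1.600000 - 0.296000/4.680000 = 1.536752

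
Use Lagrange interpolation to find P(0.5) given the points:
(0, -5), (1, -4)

Lagrange interpolation formula:
P(x) = Σ yᵢ × Lᵢ(x)
where Lᵢ(x) = Π_{j≠i} (x - xⱼ)/(xᵢ - xⱼ)

L_0(0.5) = (0.5 - 1)/(0 - 1) = 0.500000
L_1(0.5) = (0.5 - 0)/(1 - 0) = 0.500000

P(0.5) = (-5)×L_0(0.5) + (-4)×L_1(0.5)
P(0.5) = -4.500000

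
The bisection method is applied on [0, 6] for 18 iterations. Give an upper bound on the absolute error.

Bisection error bound: |error| ≤ (b-a)/2^n
|error| ≤ (6 - 0)/2^18 = 6/2^18
|error| ≤ 0.0000228882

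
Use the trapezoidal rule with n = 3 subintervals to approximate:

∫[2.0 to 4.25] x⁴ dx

f(x) = x⁴
a = 2.0, b = 4.25, n = 3
h = (b - a)/n = 0.750000

Trapezoidal rule: (h/2)[f(x₀) + 2f(x₁) + 2f(x₂) + ... + f(xₙ)]

x_0 = 2.0000, f(x_0) = 16.000000, coefficient = 1
x_1 = 2.7500, f(x_1) = 57.191406, coefficient = 2
x_2 = 3.5000, f(x_2) = 150.062500, coefficient = 2
x_3 = 4.2500, f(x_3) = 326.253906, coefficient = 1

I ≈ (0.750000/2) × 756.761719 = 283.785645
Exact value: 270.915820
Error: 12.869824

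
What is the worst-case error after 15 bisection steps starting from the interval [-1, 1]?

Bisection error bound: |error| ≤ (b-a)/2^n
|error| ≤ (1 - (-1))/2^15 = 2/2^15
|error| ≤ 0.0000610352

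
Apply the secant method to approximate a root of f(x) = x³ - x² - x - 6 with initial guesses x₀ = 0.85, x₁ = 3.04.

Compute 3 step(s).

f(x) = x³ - x² - x - 6
x₀ = 0.85, x₁ = 3.04

Secant formula: x_{n+1} = x_n - f(x_n)(x_n - x_{n-1})/(f(x_n) - f(x_{n-1}))

Iteration 1:
  f(0.850000) = -6.958375
  f(3.040000) = 9.812864
  x_2 = 3.040000 - 9.812864×(3.040000 - 0.850000)/(9.812864 - (-6.958375))
       = 1.758629
Iteration 2:
  f(3.040000) = 9.812864
  f(1.758629) = -5.412357
  x_3 = 1.758629 - (-5.412357)×(1.758629 - 3.040000)/(-5.412357 - 9.812864)
       = 2.214139
Iteration 3:
  f(1.758629) = -5.412357
  f(2.214139) = -2.261929
  x_4 = 2.214139 - (-2.261929)×(2.214139 - 1.758629)/(-2.261929 - (-5.412357))
       = 2.541184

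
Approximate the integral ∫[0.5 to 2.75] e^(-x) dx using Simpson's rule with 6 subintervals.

f(x) = e^(-x)
a = 0.5, b = 2.75, n = 6
h = (b - a)/n = 0.375000

Simpson's rule: (h/3)[f(x₀) + 4f(x₁) + 2f(x₂) + ... + f(xₙ)]

x_0 = 0.5000, f(x_0) = 0.606531, coefficient = 1
x_1 = 0.8750, f(x_1) = 0.416862, coefficient = 4
x_2 = 1.2500, f(x_2) = 0.286505, coefficient = 2
x_3 = 1.6250, f(x_3) = 0.196912, coefficient = 4
x_4 = 2.0000, f(x_4) = 0.135335, coefficient = 2
x_5 = 2.3750, f(x_5) = 0.093014, coefficient = 4
x_6 = 2.7500, f(x_6) = 0.063928, coefficient = 1

I ≈ (0.375000/3) × 4.341291 = 0.542661
Exact value: 0.542603
Error: 0.000059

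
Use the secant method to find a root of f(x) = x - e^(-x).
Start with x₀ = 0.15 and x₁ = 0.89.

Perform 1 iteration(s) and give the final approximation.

f(x) = x - e^(-x)
x₀ = 0.15, x₁ = 0.89

Secant formula: x_{n+1} = x_n - f(x_n)(x_n - x_{n-1})/(f(x_n) - f(x_{n-1}))

Iteration 1:
  f(0.150000) = -0.710708
  f(0.890000) = 0.479344
  x_2 = 0.890000 - 0.479344×(0.890000 - 0.150000)/(0.479344 - (-0.710708))
       = 0.591933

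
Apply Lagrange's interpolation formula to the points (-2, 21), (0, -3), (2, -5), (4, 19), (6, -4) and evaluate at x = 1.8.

Lagrange interpolation formula:
P(x) = Σ yᵢ × Lᵢ(x)
where Lᵢ(x) = Π_{j≠i} (x - xⱼ)/(xᵢ - xⱼ)

L_0(1.8) = (1.8 - 0)/(-2 - 0) × (1.8 - 2)/(-2 - 2) × (1.8 - 4)/(-2 - 4) × (1.8 - 6)/(-2 - 6) = -0.008662
L_1(1.8) = (1.8 - (-2))/(0 - (-2)) × (1.8 - 2)/(0 - 2) × (1.8 - 4)/(0 - 4) × (1.8 - 6)/(0 - 6) = 0.073150
L_2(1.8) = (1.8 - (-2))/(2 - (-2)) × (1.8 - 0)/(2 - 0) × (1.8 - 4)/(2 - 4) × (1.8 - 6)/(2 - 6) = 0.987525
L_3(1.8) = (1.8 - (-2))/(4 - (-2)) × (1.8 - 0)/(4 - 0) × (1.8 - 2)/(4 - 2) × (1.8 - 6)/(4 - 6) = -0.059850
L_4(1.8) = (1.8 - (-2))/(6 - (-2)) × (1.8 - 0)/(6 - 0) × (1.8 - 2)/(6 - 2) × (1.8 - 4)/(6 - 4) = 0.007837

P(1.8) = 21×L_0(1.8) + (-3)×L_1(1.8) + (-5)×L_2(1.8) + 19×L_3(1.8) + (-4)×L_4(1.8)
P(1.8) = -6.507487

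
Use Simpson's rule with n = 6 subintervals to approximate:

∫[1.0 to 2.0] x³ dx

f(x) = x³
a = 1.0, b = 2.0, n = 6
h = (b - a)/n = 0.166667

Simpson's rule: (h/3)[f(x₀) + 4f(x₁) + 2f(x₂) + ... + f(xₙ)]

x_0 = 1.0000, f(x_0) = 1.000000, coefficient = 1
x_1 = 1.1667, f(x_1) = 1.587963, coefficient = 4
x_2 = 1.3333, f(x_2) = 2.370370, coefficient = 2
x_3 = 1.5000, f(x_3) = 3.375000, coefficient = 4
x_4 = 1.6667, f(x_4) = 4.629630, coefficient = 2
x_5 = 1.8333, f(x_5) = 6.162037, coefficient = 4
x_6 = 2.0000, f(x_6) = 8.000000, coefficient = 1

I ≈ (0.166667/3) × 67.500000 = 3.750000
Exact value: 3.750000
Error: 0.000000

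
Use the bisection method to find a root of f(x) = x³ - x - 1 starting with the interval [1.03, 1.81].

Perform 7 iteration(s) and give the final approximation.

f(x) = x³ - x - 1
Initial interval: [1.03, 1.81]

Iteration 1:
  c_1 = (1.030000 + 1.810000)/2 = 1.420000
  f(c_1) = f(1.420000) = 0.443288
  f(a) × f(c) < 0, new interval: [1.030000, 1.420000]
Iteration 2:
  c_2 = (1.030000 + 1.420000)/2 = 1.225000
  f(c_2) = f(1.225000) = -0.386734
  f(a) × f(c) ≥ 0, new interval: [1.225000, 1.420000]
Iteration 3:
  c_3 = (1.225000 + 1.420000)/2 = 1.322500
  f(c_3) = f(1.322500) = -0.009439
  f(a) × f(c) ≥ 0, new interval: [1.322500, 1.420000]
Iteration 4:
  c_4 = (1.322500 + 1.420000)/2 = 1.371250
  f(c_4) = f(1.371250) = 0.207148
  f(a) × f(c) < 0, new interval: [1.322500, 1.371250]
Iteration 5:
  c_5 = (1.322500 + 1.371250)/2 = 1.346875
  f(c_5) = f(1.346875) = 0.096454
  f(a) × f(c) < 0, new interval: [1.322500, 1.346875]
Iteration 6:
  c_6 = (1.322500 + 1.346875)/2 = 1.334687
  f(c_6) = f(1.334687) = 0.042912
  f(a) × f(c) < 0, new interval: [1.322500, 1.334687]
Iteration 7:
  c_7 = (1.322500 + 1.334687)/2 = 1.328594
  f(c_7) = f(1.328594) = 0.016589
  f(a) × f(c) < 0, new interval: [1.322500, 1.328594]

After 7 iteration(s), the approximation is c_7 = 1.328594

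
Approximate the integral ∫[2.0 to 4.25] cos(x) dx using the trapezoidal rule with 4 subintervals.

f(x) = cos(x)
a = 2.0, b = 4.25, n = 4
h = (b - a)/n = 0.562500

Trapezoidal rule: (h/2)[f(x₀) + 2f(x₁) + 2f(x₂) + ... + f(xₙ)]

x_0 = 2.0000, f(x_0) = -0.416147, coefficient = 1
x_1 = 2.5625, f(x_1) = -0.836960, coefficient = 2
x_2 = 3.1250, f(x_2) = -0.999862, coefficient = 2
x_3 = 3.6875, f(x_3) = -0.854657, coefficient = 2
x_4 = 4.2500, f(x_4) = -0.446087, coefficient = 1

I ≈ (0.562500/2) × -6.245191 = -1.756460
Exact value: -1.804287
Error: 0.047827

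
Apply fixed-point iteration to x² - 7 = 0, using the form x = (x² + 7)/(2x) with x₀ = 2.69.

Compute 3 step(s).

Equation: x² - 7 = 0
Fixed-point form: x = (x² + 7)/(2x)
x₀ = 2.69

x_1 = g(2.690000) = 2.646115
x_2 = g(2.646115) = 2.645751
x_3 = g(2.645751) = 2.645751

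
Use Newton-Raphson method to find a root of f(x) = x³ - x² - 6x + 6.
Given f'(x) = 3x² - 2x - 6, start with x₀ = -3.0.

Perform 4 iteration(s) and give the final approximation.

f(x) = x³ - x² - 6x + 6
f'(x) = 3x² - 2x - 6
x₀ = -3.0

Newton-Raphson formula: x_{n+1} = x_n - f(x_n)/f'(x_n)

Iteration 1:
  f(-3.000000) = -12.000000
  f'(-3.000000) = 27.000000
  x_1 = -3.000000 - (-12.000000)/27.000000 = -2.555556
Iteration 2:
  f(-2.555556) = -1.887517
  f'(-2.555556) = 18.703704
  x_2 = -2.555556 - (-1.887517)/18.703704 = -2.454639
Iteration 3:
  f(-2.454639) = -0.087235
  f'(-2.454639) = 16.985032
  x_3 = -2.454639 - (-0.087235)/16.985032 = -2.449503
Iteration 4:
  f(-2.449503) = -0.000220
  f'(-2.449503) = 16.899197
  x_4 = -2.449503 - (-0.000220)/16.899197 = -2.449490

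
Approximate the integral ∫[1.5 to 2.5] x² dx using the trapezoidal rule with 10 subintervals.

f(x) = x²
a = 1.5, b = 2.5, n = 10
h = (b - a)/n = 0.100000

Trapezoidal rule: (h/2)[f(x₀) + 2f(x₁) + 2f(x₂) + ... + f(xₙ)]

x_0 = 1.5000, f(x_0) = 2.250000, coefficient = 1
x_1 = 1.6000, f(x_1) = 2.560000, coefficient = 2
x_2 = 1.7000, f(x_2) = 2.890000, coefficient = 2
x_3 = 1.8000, f(x_3) = 3.240000, coefficient = 2
x_4 = 1.9000, f(x_4) = 3.610000, coefficient = 2
x_5 = 2.0000, f(x_5) = 4.000000, coefficient = 2
x_6 = 2.1000, f(x_6) = 4.410000, coefficient = 2
x_7 = 2.2000, f(x_7) = 4.840000, coefficient = 2
x_8 = 2.3000, f(x_8) = 5.290000, coefficient = 2
x_9 = 2.4000, f(x_9) = 5.760000, coefficient = 2
x_10 = 2.5000, f(x_10) = 6.250000, coefficient = 1

I ≈ (0.100000/2) × 81.700000 = 4.085000
Exact value: 4.083333
Error: 0.001667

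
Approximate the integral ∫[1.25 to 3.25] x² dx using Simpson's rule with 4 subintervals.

f(x) = x²
a = 1.25, b = 3.25, n = 4
h = (b - a)/n = 0.500000

Simpson's rule: (h/3)[f(x₀) + 4f(x₁) + 2f(x₂) + ... + f(xₙ)]

x_0 = 1.2500, f(x_0) = 1.562500, coefficient = 1
x_1 = 1.7500, f(x_1) = 3.062500, coefficient = 4
x_2 = 2.2500, f(x_2) = 5.062500, coefficient = 2
x_3 = 2.7500, f(x_3) = 7.562500, coefficient = 4
x_4 = 3.2500, f(x_4) = 10.562500, coefficient = 1

I ≈ (0.500000/3) × 64.750000 = 10.791667
Exact value: 10.791667
Error: 0.000000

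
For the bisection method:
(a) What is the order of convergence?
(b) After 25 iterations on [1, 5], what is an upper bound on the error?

(a) Bisection has linear (order 1) convergence; the error is halved each step.

(b) Error bound = (b-a)/2^n = (5 - 1)/2^{25}
    = 4/2^{25}

(a) 1 (linear); (b) error ≤ 1.19e-07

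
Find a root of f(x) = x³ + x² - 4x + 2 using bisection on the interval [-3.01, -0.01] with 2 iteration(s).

f(x) = x³ + x² - 4x + 2
Initial interval: [-3.01, -0.01]

Iteration 1:
  c_1 = (-3.010000 + (-0.010000))/2 = -1.510000
  f(c_1) = f(-1.510000) = 6.877149
  f(a) × f(c) < 0, new interval: [-3.010000, -1.510000]
Iteration 2:
  c_2 = (-3.010000 + (-1.510000))/2 = -2.260000
  f(c_2) = f(-2.260000) = 4.604424
  f(a) × f(c) < 0, new interval: [-3.010000, -2.260000]

After 2 iteration(s), the approximation is c_2 = -2.260000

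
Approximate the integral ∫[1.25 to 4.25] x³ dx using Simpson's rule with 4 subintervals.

f(x) = x³
a = 1.25, b = 4.25, n = 4
h = (b - a)/n = 0.750000

Simpson's rule: (h/3)[f(x₀) + 4f(x₁) + 2f(x₂) + ... + f(xₙ)]

x_0 = 1.2500, f(x_0) = 1.953125, coefficient = 1
x_1 = 2.0000, f(x_1) = 8.000000, coefficient = 4
x_2 = 2.7500, f(x_2) = 20.796875, coefficient = 2
x_3 = 3.5000, f(x_3) = 42.875000, coefficient = 4
x_4 = 4.2500, f(x_4) = 76.765625, coefficient = 1

I ≈ (0.750000/3) × 323.812500 = 80.953125
Exact value: 80.953125
Error: 0.000000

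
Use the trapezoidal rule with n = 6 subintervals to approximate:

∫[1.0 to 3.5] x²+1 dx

f(x) = x²+1
a = 1.0, b = 3.5, n = 6
h = (b - a)/n = 0.416667

Trapezoidal rule: (h/2)[f(x₀) + 2f(x₁) + 2f(x₂) + ... + f(xₙ)]

x_0 = 1.0000, f(x_0) = 2.000000, coefficient = 1
x_1 = 1.4167, f(x_1) = 3.006944, coefficient = 2
x_2 = 1.8333, f(x_2) = 4.361111, coefficient = 2
x_3 = 2.2500, f(x_3) = 6.062500, coefficient = 2
x_4 = 2.6667, f(x_4) = 8.111111, coefficient = 2
x_5 = 3.0833, f(x_5) = 10.506944, coefficient = 2
x_6 = 3.5000, f(x_6) = 13.250000, coefficient = 1

I ≈ (0.416667/2) × 79.347222 = 16.530671
Exact value: 16.458333
Error: 0.072338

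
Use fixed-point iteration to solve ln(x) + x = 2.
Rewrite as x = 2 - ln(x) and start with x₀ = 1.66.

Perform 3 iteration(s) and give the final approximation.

Equation: ln(x) + x = 2
Fixed-point form: x = 2 - ln(x)
x₀ = 1.66

x_1 = g(1.660000) = 1.493182
x_2 = g(1.493182) = 1.599090
x_3 = g(1.599090) = 1.530565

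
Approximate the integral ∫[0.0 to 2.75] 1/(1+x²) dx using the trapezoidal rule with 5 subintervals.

f(x) = 1/(1+x²)
a = 0.0, b = 2.75, n = 5
h = (b - a)/n = 0.550000

Trapezoidal rule: (h/2)[f(x₀) + 2f(x₁) + 2f(x₂) + ... + f(xₙ)]

x_0 = 0.0000, f(x_0) = 1.000000, coefficient = 1
x_1 = 0.5500, f(x_1) = 0.767754, coefficient = 2
x_2 = 1.1000, f(x_2) = 0.452489, coefficient = 2
x_3 = 1.6500, f(x_3) = 0.268637, coefficient = 2
x_4 = 2.2000, f(x_4) = 0.171233, coefficient = 2
x_5 = 2.7500, f(x_5) = 0.116788, coefficient = 1

I ≈ (0.550000/2) × 4.437013 = 1.220179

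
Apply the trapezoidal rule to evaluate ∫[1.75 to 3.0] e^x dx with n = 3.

f(x) = e^x
a = 1.75, b = 3.0, n = 3
h = (b - a)/n = 0.416667

Trapezoidal rule: (h/2)[f(x₀) + 2f(x₁) + 2f(x₂) + ... + f(xₙ)]

x_0 = 1.7500, f(x_0) = 5.754603, coefficient = 1
x_1 = 2.1667, f(x_1) = 8.729138, coefficient = 2
x_2 = 2.5833, f(x_2) = 13.241202, coefficient = 2
x_3 = 3.0000, f(x_3) = 20.085537, coefficient = 1

I ≈ (0.416667/2) × 69.780820 = 14.537671
Exact value: 14.330934
Error: 0.206737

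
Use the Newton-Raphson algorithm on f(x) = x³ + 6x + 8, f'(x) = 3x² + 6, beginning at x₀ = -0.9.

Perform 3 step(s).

f(x) = x³ + 6x + 8
f'(x) = 3x² + 6
x₀ = -0.9

Newton-Raphson formula: x_{n+1} = x_n - f(x_n)/f'(x_n)

Iteration 1:
  f(-0.900000) = 1.871000
  f'(-0.900000) = 8.430000
  x_1 = -0.900000 - 1.871000/8.430000 = -1.121945
Iteration 2:
  f(-1.121945) = -0.143934
  f'(-1.121945) = 9.776285
  x_2 = -1.121945 - (-0.143934)/9.776285 = -1.107223
Iteration 3:
  f(-1.107223) = -0.000726
  f'(-1.107223) = 9.677826
  x_3 = -1.107223 - (-0.000726)/9.677826 = -1.107148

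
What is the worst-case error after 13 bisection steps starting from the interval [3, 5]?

Bisection error bound: |error| ≤ (b-a)/2^n
|error| ≤ (5 - 3)/2^13 = 2/2^13
|error| ≤ 0.0002441406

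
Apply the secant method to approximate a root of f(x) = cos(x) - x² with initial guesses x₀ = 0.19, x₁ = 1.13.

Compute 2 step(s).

f(x) = cos(x) - x²
x₀ = 0.19, x₁ = 1.13

Secant formula: x_{n+1} = x_n - f(x_n)(x_n - x_{n-1})/(f(x_n) - f(x_{n-1}))

Iteration 1:
  f(0.190000) = 0.945904
  f(1.130000) = -0.850240
  x_2 = 1.130000 - (-0.850240)×(1.130000 - 0.190000)/(-0.850240 - 0.945904)
       = 0.685033
Iteration 2:
  f(1.130000) = -0.850240
  f(0.685033) = 0.305129
  x_3 = 0.685033 - 0.305129×(0.685033 - 1.130000)/(0.305129 - (-0.850240))
       = 0.802547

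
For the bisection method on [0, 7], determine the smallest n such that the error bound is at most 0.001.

We need (b-a)/2^n ≤ 0.001
(7 - 0)/2^n ≤ 0.001
7/2^n ≤ 0.001
2^n ≥ 7000
n ≥ log₂(7000) = 12.77
n ≥ 13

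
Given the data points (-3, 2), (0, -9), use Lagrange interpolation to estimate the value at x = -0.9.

Lagrange interpolation formula:
P(x) = Σ yᵢ × Lᵢ(x)
where Lᵢ(x) = Π_{j≠i} (x - xⱼ)/(xᵢ - xⱼ)

L_0(-0.9) = (-0.9 - 0)/(-3 - 0) = 0.300000
L_1(-0.9) = (-0.9 - (-3))/(0 - (-3)) = 0.700000

P(-0.9) = 2×L_0(-0.9) + (-9)×L_1(-0.9)
P(-0.9) = -5.700000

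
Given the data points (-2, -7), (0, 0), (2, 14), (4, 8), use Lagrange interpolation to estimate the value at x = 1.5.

Lagrange interpolation formula:
P(x) = Σ yᵢ × Lᵢ(x)
where Lᵢ(x) = Π_{j≠i} (x - xⱼ)/(xᵢ - xⱼ)

L_0(1.5) = (1.5 - 0)/(-2 - 0) × (1.5 - 2)/(-2 - 2) × (1.5 - 4)/(-2 - 4) = -0.039062
L_1(1.5) = (1.5 - (-2))/(0 - (-2)) × (1.5 - 2)/(0 - 2) × (1.5 - 4)/(0 - 4) = 0.273438
L_2(1.5) = (1.5 - (-2))/(2 - (-2)) × (1.5 - 0)/(2 - 0) × (1.5 - 4)/(2 - 4) = 0.820312
L_3(1.5) = (1.5 - (-2))/(4 - (-2)) × (1.5 - 0)/(4 - 0) × (1.5 - 2)/(4 - 2) = -0.054688

P(1.5) = (-7)×L_0(1.5) + 0×L_1(1.5) + 14×L_2(1.5) + 8×L_3(1.5)
P(1.5) = 11.320312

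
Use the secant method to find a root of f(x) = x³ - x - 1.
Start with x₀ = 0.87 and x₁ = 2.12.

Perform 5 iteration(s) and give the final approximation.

f(x) = x³ - x - 1
x₀ = 0.87, x₁ = 2.12

Secant formula: x_{n+1} = x_n - f(x_n)(x_n - x_{n-1})/(f(x_n) - f(x_{n-1}))

Iteration 1:
  f(0.870000) = -1.211497
  f(2.120000) = 6.408128
  x_2 = 2.120000 - 6.408128×(2.120000 - 0.870000)/(6.408128 - (-1.211497))
       = 1.068746
Iteration 2:
  f(2.120000) = 6.408128
  f(1.068746) = -0.848005
  x_3 = 1.068746 - (-0.848005)×(1.068746 - 2.120000)/(-0.848005 - 6.408128)
       = 1.191603
Iteration 3:
  f(1.068746) = -0.848005
  f(1.191603) = -0.499624
  x_4 = 1.191603 - (-0.499624)×(1.191603 - 1.068746)/(-0.499624 - (-0.848005))
       = 1.367797
Iteration 4:
  f(1.191603) = -0.499624
  f(1.367797) = 0.191169
  x_5 = 1.367797 - 0.191169×(1.367797 - 1.191603)/(0.191169 - (-0.499624))
       = 1.319037
Iteration 5:
  f(1.367797) = 0.191169
  f(1.319037) = -0.024099
  x_6 = 1.319037 - (-0.024099)×(1.319037 - 1.367797)/(-0.024099 - 0.191169)
       = 1.324496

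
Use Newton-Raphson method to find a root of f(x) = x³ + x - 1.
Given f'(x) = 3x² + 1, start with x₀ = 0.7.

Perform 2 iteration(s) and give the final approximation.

f(x) = x³ + x - 1
f'(x) = 3x² + 1
x₀ = 0.7

Newton-Raphson formula: x_{n+1} = x_n - f(x_n)/f'(x_n)

Iteration 1:
  f(0.700000) = 0.043000
  f'(0.700000) = 2.470000
  x_1 = 0.700000 - 0.043000/2.470000 = 0.682591
Iteration 2:
  f(0.682591) = 0.000631
  f'(0.682591) = 2.397792
  x_2 = 0.682591 - 0.000631/2.397792 = 0.682328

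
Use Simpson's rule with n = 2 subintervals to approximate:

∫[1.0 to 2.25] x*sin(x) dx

f(x) = x*sin(x)
a = 1.0, b = 2.25, n = 2
h = (b - a)/n = 0.625000

Simpson's rule: (h/3)[f(x₀) + 4f(x₁) + 2f(x₂) + ... + f(xₙ)]

x_0 = 1.0000, f(x_0) = 0.841471, coefficient = 1
x_1 = 1.6250, f(x_1) = 1.622613, coefficient = 4
x_2 = 2.2500, f(x_2) = 1.750665, coefficient = 1

I ≈ (0.625000/3) × 9.082589 = 1.892206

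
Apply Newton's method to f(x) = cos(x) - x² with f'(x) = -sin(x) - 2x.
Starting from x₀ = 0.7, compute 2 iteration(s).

f(x) = cos(x) - x²
f'(x) = -sin(x) - 2x
x₀ = 0.7

Newton-Raphson formula: x_{n+1} = x_n - f(x_n)/f'(x_n)

Iteration 1:
  f(0.700000) = 0.274842
  f'(0.700000) = -2.044218
  x_1 = 0.700000 - 0.274842/(-2.044218) = 0.834449
Iteration 2:
  f(0.834449) = -0.024718
  f'(0.834449) = -2.409823
  x_2 = 0.834449 - (-0.024718)/(-2.409823) = 0.824191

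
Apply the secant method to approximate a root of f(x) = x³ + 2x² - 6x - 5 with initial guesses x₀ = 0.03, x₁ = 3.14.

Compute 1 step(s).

f(x) = x³ + 2x² - 6x - 5
x₀ = 0.03, x₁ = 3.14

Secant formula: x_{n+1} = x_n - f(x_n)(x_n - x_{n-1})/(f(x_n) - f(x_{n-1}))

Iteration 1:
  f(0.030000) = -5.178173
  f(3.140000) = 26.838344
  x_2 = 3.140000 - 26.838344×(3.140000 - 0.030000)/(26.838344 - (-5.178173))
       = 0.532994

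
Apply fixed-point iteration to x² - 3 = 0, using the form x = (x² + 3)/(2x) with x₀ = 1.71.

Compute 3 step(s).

Equation: x² - 3 = 0
Fixed-point form: x = (x² + 3)/(2x)
x₀ = 1.71

x_1 = g(1.710000) = 1.732193
x_2 = g(1.732193) = 1.732051
x_3 = g(1.732051) = 1.732051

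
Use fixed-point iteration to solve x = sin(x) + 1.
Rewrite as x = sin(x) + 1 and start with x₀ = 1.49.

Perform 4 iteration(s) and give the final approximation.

Equation: x = sin(x) + 1
Fixed-point form: x = sin(x) + 1
x₀ = 1.49

x_1 = g(1.490000) = 1.996738
x_2 = g(1.996738) = 1.910650
x_3 = g(1.910650) = 1.942803
x_4 = g(1.942803) = 1.931600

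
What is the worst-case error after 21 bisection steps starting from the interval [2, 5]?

Bisection error bound: |error| ≤ (b-a)/2^n
|error| ≤ (5 - 2)/2^21 = 3/2^21
|error| ≤ 0.0000014305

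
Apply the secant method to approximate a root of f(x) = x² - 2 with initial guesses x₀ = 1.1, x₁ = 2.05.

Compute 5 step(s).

f(x) = x² - 2
x₀ = 1.1, x₁ = 2.05

Secant formula: x_{n+1} = x_n - f(x_n)(x_n - x_{n-1})/(f(x_n) - f(x_{n-1}))

Iteration 1:
  f(1.100000) = -0.790000
  f(2.050000) = 2.202500
  x_2 = 2.050000 - 2.202500×(2.050000 - 1.100000)/(2.202500 - (-0.790000))
       = 1.350794
Iteration 2:
  f(2.050000) = 2.202500
  f(1.350794) = -0.175357
  x_3 = 1.350794 - (-0.175357)×(1.350794 - 2.050000)/(-0.175357 - 2.202500)
       = 1.402357
Iteration 3:
  f(1.350794) = -0.175357
  f(1.402357) = -0.033395
  x_4 = 1.402357 - (-0.033395)×(1.402357 - 1.350794)/(-0.033395 - (-0.175357))
       = 1.414487
Iteration 4:
  f(1.402357) = -0.033395
  f(1.414487) = 0.000773
  x_5 = 1.414487 - 0.000773×(1.414487 - 1.402357)/(0.000773 - (-0.033395))
       = 1.414212
Iteration 5:
  f(1.414487) = 0.000773
  f(1.414212) = -0.000003
  x_6 = 1.414212 - (-0.000003)×(1.414212 - 1.414487)/(-0.000003 - 0.000773)
       = 1.414214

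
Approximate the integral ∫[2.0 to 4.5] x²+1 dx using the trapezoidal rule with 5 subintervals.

f(x) = x²+1
a = 2.0, b = 4.5, n = 5
h = (b - a)/n = 0.500000

Trapezoidal rule: (h/2)[f(x₀) + 2f(x₁) + 2f(x₂) + ... + f(xₙ)]

x_0 = 2.0000, f(x_0) = 5.000000, coefficient = 1
x_1 = 2.5000, f(x_1) = 7.250000, coefficient = 2
x_2 = 3.0000, f(x_2) = 10.000000, coefficient = 2
x_3 = 3.5000, f(x_3) = 13.250000, coefficient = 2
x_4 = 4.0000, f(x_4) = 17.000000, coefficient = 2
x_5 = 4.5000, f(x_5) = 21.250000, coefficient = 1

I ≈ (0.500000/2) × 121.250000 = 30.312500
Exact value: 30.208333
Error: 0.104167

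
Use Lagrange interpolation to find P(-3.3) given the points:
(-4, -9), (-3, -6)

Lagrange interpolation formula:
P(x) = Σ yᵢ × Lᵢ(x)
where Lᵢ(x) = Π_{j≠i} (x - xⱼ)/(xᵢ - xⱼ)

L_0(-3.3) = (-3.3 - (-3))/(-4 - (-3)) = 0.300000
L_1(-3.3) = (-3.3 - (-4))/(-3 - (-4)) = 0.700000

P(-3.3) = (-9)×L_0(-3.3) + (-6)×L_1(-3.3)
P(-3.3) = -6.900000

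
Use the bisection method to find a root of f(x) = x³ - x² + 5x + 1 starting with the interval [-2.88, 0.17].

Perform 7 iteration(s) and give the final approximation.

f(x) = x³ - x² + 5x + 1
Initial interval: [-2.88, 0.17]

Iteration 1:
  c_1 = (-2.880000 + 0.170000)/2 = -1.355000
  f(c_1) = f(-1.355000) = -10.098839
  f(a) × f(c) ≥ 0, new interval: [-1.355000, 0.170000]
Iteration 2:
  c_2 = (-1.355000 + 0.170000)/2 = -0.592500
  f(c_2) = f(-0.592500) = -2.521557
  f(a) × f(c) ≥ 0, new interval: [-0.592500, 0.170000]
Iteration 3:
  c_3 = (-0.592500 + 0.170000)/2 = -0.211250
  f(c_3) = f(-0.211250) = -0.110304
  f(a) × f(c) ≥ 0, new interval: [-0.211250, 0.170000]
Iteration 4:
  c_4 = (-0.211250 + 0.170000)/2 = -0.020625
  f(c_4) = f(-0.020625) = 0.896441
  f(a) × f(c) < 0, new interval: [-0.211250, -0.020625]
Iteration 5:
  c_5 = (-0.211250 + (-0.020625))/2 = -0.115937
  f(c_5) = f(-0.115937) = 0.405313
  f(a) × f(c) < 0, new interval: [-0.211250, -0.115937]
Iteration 6:
  c_6 = (-0.211250 + (-0.115937))/2 = -0.163594
  f(c_6) = f(-0.163594) = 0.150890
  f(a) × f(c) < 0, new interval: [-0.211250, -0.163594]
Iteration 7:
  c_7 = (-0.211250 + (-0.163594))/2 = -0.187422
  f(c_7) = f(-0.187422) = 0.021180
  f(a) × f(c) < 0, new interval: [-0.211250, -0.187422]

After 7 iteration(s), the approximation is c_7 = -0.187422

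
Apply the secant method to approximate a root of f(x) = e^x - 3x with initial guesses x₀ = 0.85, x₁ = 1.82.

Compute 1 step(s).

f(x) = e^x - 3x
x₀ = 0.85, x₁ = 1.82

Secant formula: x_{n+1} = x_n - f(x_n)(x_n - x_{n-1})/(f(x_n) - f(x_{n-1}))

Iteration 1:
  f(0.850000) = -0.210353
  f(1.820000) = 0.711858
  x_2 = 1.820000 - 0.711858×(1.820000 - 0.850000)/(0.711858 - (-0.210353))
       = 1.071254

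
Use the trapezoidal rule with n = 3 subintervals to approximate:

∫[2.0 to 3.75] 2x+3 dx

f(x) = 2x+3
a = 2.0, b = 3.75, n = 3
h = (b - a)/n = 0.583333

Trapezoidal rule: (h/2)[f(x₀) + 2f(x₁) + 2f(x₂) + ... + f(xₙ)]

x_0 = 2.0000, f(x_0) = 7.000000, coefficient = 1
x_1 = 2.5833, f(x_1) = 8.166667, coefficient = 2
x_2 = 3.1667, f(x_2) = 9.333333, coefficient = 2
x_3 = 3.7500, f(x_3) = 10.500000, coefficient = 1

I ≈ (0.583333/2) × 52.500000 = 15.312500
Exact value: 15.312500
Error: 0.000000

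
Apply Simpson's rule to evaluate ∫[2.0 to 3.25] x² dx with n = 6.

f(x) = x²
a = 2.0, b = 3.25, n = 6
h = (b - a)/n = 0.208333

Simpson's rule: (h/3)[f(x₀) + 4f(x₁) + 2f(x₂) + ... + f(xₙ)]

x_0 = 2.0000, f(x_0) = 4.000000, coefficient = 1
x_1 = 2.2083, f(x_1) = 4.876736, coefficient = 4
x_2 = 2.4167, f(x_2) = 5.840278, coefficient = 2
x_3 = 2.6250, f(x_3) = 6.890625, coefficient = 4
x_4 = 2.8333, f(x_4) = 8.027778, coefficient = 2
x_5 = 3.0417, f(x_5) = 9.251736, coefficient = 4
x_6 = 3.2500, f(x_6) = 10.562500, coefficient = 1

I ≈ (0.208333/3) × 126.375000 = 8.776042
Exact value: 8.776042
Error: 0.000000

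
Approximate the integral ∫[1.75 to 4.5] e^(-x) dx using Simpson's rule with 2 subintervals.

f(x) = e^(-x)
a = 1.75, b = 4.5, n = 2
h = (b - a)/n = 1.375000

Simpson's rule: (h/3)[f(x₀) + 4f(x₁) + 2f(x₂) + ... + f(xₙ)]

x_0 = 1.7500, f(x_0) = 0.173774, coefficient = 1
x_1 = 3.1250, f(x_1) = 0.043937, coefficient = 4
x_2 = 4.5000, f(x_2) = 0.011109, coefficient = 1

I ≈ (1.375000/3) × 0.360631 = 0.165289
Exact value: 0.162665
Error: 0.002624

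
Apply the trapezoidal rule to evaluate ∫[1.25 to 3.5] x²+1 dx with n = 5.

f(x) = x²+1
a = 1.25, b = 3.5, n = 5
h = (b - a)/n = 0.450000

Trapezoidal rule: (h/2)[f(x₀) + 2f(x₁) + 2f(x₂) + ... + f(xₙ)]

x_0 = 1.2500, f(x_0) = 2.562500, coefficient = 1
x_1 = 1.7000, f(x_1) = 3.890000, coefficient = 2
x_2 = 2.1500, f(x_2) = 5.622500, coefficient = 2
x_3 = 2.6000, f(x_3) = 7.760000, coefficient = 2
x_4 = 3.0500, f(x_4) = 10.302500, coefficient = 2
x_5 = 3.5000, f(x_5) = 13.250000, coefficient = 1

I ≈ (0.450000/2) × 70.962500 = 15.966563
Exact value: 15.890625
Error: 0.075938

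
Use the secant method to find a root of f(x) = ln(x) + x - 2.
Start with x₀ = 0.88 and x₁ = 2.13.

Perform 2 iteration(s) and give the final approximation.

f(x) = ln(x) + x - 2
x₀ = 0.88, x₁ = 2.13

Secant formula: x_{n+1} = x_n - f(x_n)(x_n - x_{n-1})/(f(x_n) - f(x_{n-1}))

Iteration 1:
  f(0.880000) = -1.247833
  f(2.130000) = 0.886122
  x_2 = 2.130000 - 0.886122×(2.130000 - 0.880000)/(0.886122 - (-1.247833))
       = 1.610939
Iteration 2:
  f(2.130000) = 0.886122
  f(1.610939) = 0.087757
  x_3 = 1.610939 - 0.087757×(1.610939 - 2.130000)/(0.087757 - 0.886122)
       = 1.553884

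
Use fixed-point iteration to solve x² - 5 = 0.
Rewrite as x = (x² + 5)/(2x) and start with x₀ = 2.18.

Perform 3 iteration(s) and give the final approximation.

Equation: x² - 5 = 0
Fixed-point form: x = (x² + 5)/(2x)
x₀ = 2.18

x_1 = g(2.180000) = 2.236789
x_2 = g(2.236789) = 2.236068
x_3 = g(2.236068) = 2.236068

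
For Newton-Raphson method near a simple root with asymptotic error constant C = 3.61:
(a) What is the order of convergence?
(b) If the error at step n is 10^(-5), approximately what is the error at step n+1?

(a) Newton-Raphson has quadratic (order 2) convergence near simple roots.
    This means |e_{n+1}| ≈ C|e_n|².

(b) With |e_n| = 10^(-5) and C = 3.61:
    |e_{n+1}| ≈ 3.61 × (10^(-5))² = 3.61 × 10^(-10)

(a) 2 (quadratic); (b) |e_{n+1}| ≈ 3.610e-10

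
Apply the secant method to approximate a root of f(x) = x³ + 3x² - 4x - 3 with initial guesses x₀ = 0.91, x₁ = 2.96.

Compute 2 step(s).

f(x) = x³ + 3x² - 4x - 3
x₀ = 0.91, x₁ = 2.96

Secant formula: x_{n+1} = x_n - f(x_n)(x_n - x_{n-1})/(f(x_n) - f(x_{n-1}))

Iteration 1:
  f(0.910000) = -3.402129
  f(2.960000) = 37.379136
  x_2 = 2.960000 - 37.379136×(2.960000 - 0.910000)/(37.379136 - (-3.402129))
       = 1.081019
Iteration 2:
  f(2.960000) = 37.379136
  f(1.081019) = -2.554990
  x_3 = 1.081019 - (-2.554990)×(1.081019 - 2.960000)/(-2.554990 - 37.379136)
       = 1.201236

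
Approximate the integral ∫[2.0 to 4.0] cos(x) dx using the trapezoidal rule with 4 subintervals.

f(x) = cos(x)
a = 2.0, b = 4.0, n = 4
h = (b - a)/n = 0.500000

Trapezoidal rule: (h/2)[f(x₀) + 2f(x₁) + 2f(x₂) + ... + f(xₙ)]

x_0 = 2.0000, f(x_0) = -0.416147, coefficient = 1
x_1 = 2.5000, f(x_1) = -0.801144, coefficient = 2
x_2 = 3.0000, f(x_2) = -0.989992, coefficient = 2
x_3 = 3.5000, f(x_3) = -0.936457, coefficient = 2
x_4 = 4.0000, f(x_4) = -0.653644, coefficient = 1

I ≈ (0.500000/2) × -6.524976 = -1.631244
Exact value: -1.666100
Error: 0.034856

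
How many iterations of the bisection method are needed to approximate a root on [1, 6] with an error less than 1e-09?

We need (b-a)/2^n ≤ 1e-09
(6 - 1)/2^n ≤ 1e-09
5/2^n ≤ 1e-09
2^n ≥ 5000000000
n ≥ log₂(5000000000) = 32.22
n ≥ 33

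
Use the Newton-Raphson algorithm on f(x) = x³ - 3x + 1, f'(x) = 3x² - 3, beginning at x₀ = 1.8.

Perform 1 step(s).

f(x) = x³ - 3x + 1
f'(x) = 3x² - 3
x₀ = 1.8

Newton-Raphson formula: x_{n+1} = x_n - f(x_n)/f'(x_n)

Iteration 1:
  f(1.800000) = 1.432000
  f'(1.800000) = 6.720000
  x_1 = 1.800000 - 1.432000/6.720000 = 1.586905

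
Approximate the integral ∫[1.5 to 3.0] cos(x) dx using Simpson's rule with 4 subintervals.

f(x) = cos(x)
a = 1.5, b = 3.0, n = 4
h = (b - a)/n = 0.375000

Simpson's rule: (h/3)[f(x₀) + 4f(x₁) + 2f(x₂) + ... + f(xₙ)]

x_0 = 1.5000, f(x_0) = 0.070737, coefficient = 1
x_1 = 1.8750, f(x_1) = -0.299534, coefficient = 4
x_2 = 2.2500, f(x_2) = -0.628174, coefficient = 2
x_3 = 2.6250, f(x_3) = -0.869507, coefficient = 4
x_4 = 3.0000, f(x_4) = -0.989992, coefficient = 1

I ≈ (0.375000/3) × -6.851765 = -0.856471
Exact value: -0.856375
Error: 0.000096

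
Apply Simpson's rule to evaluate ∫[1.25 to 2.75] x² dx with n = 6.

f(x) = x²
a = 1.25, b = 2.75, n = 6
h = (b - a)/n = 0.250000

Simpson's rule: (h/3)[f(x₀) + 4f(x₁) + 2f(x₂) + ... + f(xₙ)]

x_0 = 1.2500, f(x_0) = 1.562500, coefficient = 1
x_1 = 1.5000, f(x_1) = 2.250000, coefficient = 4
x_2 = 1.7500, f(x_2) = 3.062500, coefficient = 2
x_3 = 2.0000, f(x_3) = 4.000000, coefficient = 4
x_4 = 2.2500, f(x_4) = 5.062500, coefficient = 2
x_5 = 2.5000, f(x_5) = 6.250000, coefficient = 4
x_6 = 2.7500, f(x_6) = 7.562500, coefficient = 1

I ≈ (0.250000/3) × 75.375000 = 6.281250
Exact value: 6.281250
Error: 0.000000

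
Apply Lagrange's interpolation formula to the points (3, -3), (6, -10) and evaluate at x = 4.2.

Lagrange interpolation formula:
P(x) = Σ yᵢ × Lᵢ(x)
where Lᵢ(x) = Π_{j≠i} (x - xⱼ)/(xᵢ - xⱼ)

L_0(4.2) = (4.2 - 6)/(3 - 6) = 0.600000
L_1(4.2) = (4.2 - 3)/(6 - 3) = 0.400000

P(4.2) = (-3)×L_0(4.2) + (-10)×L_1(4.2)
P(4.2) = -5.800000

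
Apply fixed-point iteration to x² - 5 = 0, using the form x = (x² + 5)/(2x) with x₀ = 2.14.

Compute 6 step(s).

Equation: x² - 5 = 0
Fixed-point form: x = (x² + 5)/(2x)
x₀ = 2.14

x_1 = g(2.140000) = 2.238224
x_2 = g(2.238224) = 2.236069
x_3 = g(2.236069) = 2.236068
x_4 = g(2.236068) = 2.236068
x_5 = g(2.236068) = 2.236068
x_6 = g(2.236068) = 2.236068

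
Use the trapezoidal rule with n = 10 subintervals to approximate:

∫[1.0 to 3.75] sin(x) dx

f(x) = sin(x)
a = 1.0, b = 3.75, n = 10
h = (b - a)/n = 0.275000

Trapezoidal rule: (h/2)[f(x₀) + 2f(x₁) + 2f(x₂) + ... + f(xₙ)]

x_0 = 1.0000, f(x_0) = 0.841471, coefficient = 1
x_1 = 1.2750, f(x_1) = 0.956570, coefficient = 2
x_2 = 1.5500, f(x_2) = 0.999784, coefficient = 2
x_3 = 1.8250, f(x_3) = 0.967864, coefficient = 2
x_4 = 2.1000, f(x_4) = 0.863209, coefficient = 2
x_5 = 2.3750, f(x_5) = 0.693685, coefficient = 2
x_6 = 2.6500, f(x_6) = 0.472031, coefficient = 2
x_7 = 2.9250, f(x_7) = 0.214903, coefficient = 2
x_8 = 3.2000, f(x_8) = -0.058374, coefficient = 2
x_9 = 3.4750, f(x_9) = -0.327265, coefficient = 2
x_10 = 3.7500, f(x_10) = -0.571561, coefficient = 1

I ≈ (0.275000/2) × 9.834724 = 1.352275
Exact value: 1.360862
Error: 0.008587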